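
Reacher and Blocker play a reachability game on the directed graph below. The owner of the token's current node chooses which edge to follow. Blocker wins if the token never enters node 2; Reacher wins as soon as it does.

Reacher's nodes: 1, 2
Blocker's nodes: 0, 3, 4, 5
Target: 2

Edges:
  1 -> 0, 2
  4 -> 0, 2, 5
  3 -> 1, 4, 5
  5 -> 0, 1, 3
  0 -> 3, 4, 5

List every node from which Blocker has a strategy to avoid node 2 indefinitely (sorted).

0, 3, 4, 5

A0 = {2}
A1: add {1} — 1 (Reacher) has 1→2.
A2 = A1; e.g. 0 (Blocker) can still go to 3. Fixed point.
Reacher's attractor = {1, 2}; Blocker avoids the target exactly from the complement.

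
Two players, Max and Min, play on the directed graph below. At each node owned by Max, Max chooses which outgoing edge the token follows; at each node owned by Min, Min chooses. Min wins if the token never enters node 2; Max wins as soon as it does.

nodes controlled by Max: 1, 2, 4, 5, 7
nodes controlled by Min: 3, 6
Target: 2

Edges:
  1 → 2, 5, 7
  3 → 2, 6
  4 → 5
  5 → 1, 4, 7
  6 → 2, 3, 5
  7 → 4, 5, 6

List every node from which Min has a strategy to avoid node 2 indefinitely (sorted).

3, 6

A0 = {2}
A1: add {1} — 1 (Max) has 1→2.
A2: add {5} — 5 (Max) has 5→1.
A3: add {4, 7} — 4 (Max) has 4→5; 7 (Max) has 7→5.
A4 = A3; e.g. 3 (Min) can still go to 6. Fixed point.
Max's attractor = {1, 2, 4, 5, 7}; Min avoids the target exactly from the complement.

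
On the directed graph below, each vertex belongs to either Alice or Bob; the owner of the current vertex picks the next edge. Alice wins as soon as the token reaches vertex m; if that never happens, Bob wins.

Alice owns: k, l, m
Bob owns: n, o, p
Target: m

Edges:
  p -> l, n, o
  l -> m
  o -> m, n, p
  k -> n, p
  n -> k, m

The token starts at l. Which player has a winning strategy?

A0 = {m}
A1: add {l} — l (Alice) has l→m.
A2 = A1; e.g. k (Alice) has no edge into A1. Fixed point.
l ∈ A1, so Alice can force the target.

Alice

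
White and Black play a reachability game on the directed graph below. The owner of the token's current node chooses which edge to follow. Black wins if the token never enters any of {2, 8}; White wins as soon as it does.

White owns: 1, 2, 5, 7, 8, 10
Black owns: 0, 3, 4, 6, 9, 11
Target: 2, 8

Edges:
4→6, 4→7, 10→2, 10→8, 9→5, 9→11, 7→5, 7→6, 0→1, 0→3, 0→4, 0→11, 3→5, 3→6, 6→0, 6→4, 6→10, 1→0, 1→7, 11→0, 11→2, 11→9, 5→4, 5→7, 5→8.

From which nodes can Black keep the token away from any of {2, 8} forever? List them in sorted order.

A0 = {2, 8}
A1: add {5, 10} — 5 (White) has 5→8; 10 (White) has 10→2.
A2: add {7} — 7 (White) has 7→5.
A3: add {1} — 1 (White) has 1→7.
A4 = A3; e.g. 0 (Black) can still go to 3. Fixed point.
White's attractor = {1, 2, 5, 7, 8, 10}; Black avoids the target exactly from the complement.

0, 3, 4, 6, 9, 11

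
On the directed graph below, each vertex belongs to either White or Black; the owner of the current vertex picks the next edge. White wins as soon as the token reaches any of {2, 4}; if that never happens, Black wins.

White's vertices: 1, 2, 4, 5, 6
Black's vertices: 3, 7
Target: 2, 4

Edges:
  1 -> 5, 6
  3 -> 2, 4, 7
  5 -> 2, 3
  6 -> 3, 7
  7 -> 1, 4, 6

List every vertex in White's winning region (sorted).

A0 = {2, 4}
A1: add {5} — 5 (White) has 5→2.
A2: add {1} — 1 (White) has 1→5.
A3 = A2; e.g. 3 (Black) can still go to 7. Fixed point.
White's winning region = {1, 2, 4, 5}.

1, 2, 4, 5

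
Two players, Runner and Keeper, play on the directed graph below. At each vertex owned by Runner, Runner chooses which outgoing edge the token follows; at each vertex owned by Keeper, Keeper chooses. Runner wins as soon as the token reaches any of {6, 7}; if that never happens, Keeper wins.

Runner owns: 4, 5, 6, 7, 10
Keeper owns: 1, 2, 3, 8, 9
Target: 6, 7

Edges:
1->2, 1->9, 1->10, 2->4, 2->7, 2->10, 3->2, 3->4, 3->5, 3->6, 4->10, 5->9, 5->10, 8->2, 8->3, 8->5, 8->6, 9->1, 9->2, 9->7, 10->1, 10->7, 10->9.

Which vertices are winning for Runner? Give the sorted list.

2, 3, 4, 5, 6, 7, 8, 10

A0 = {6, 7}
A1: add {10} — 10 (Runner) has 10→7.
A2: add {4, 5} — 4 (Runner) has 4→10; 5 (Runner) has 5→10.
A3: add {2} — 2 (Keeper): all of {4, 7, 10} already in.
A4: add {3} — 3 (Keeper): all of {2, 4, 5, 6} already in.
A5: add {8} — 8 (Keeper): all of {2, 3, 5, 6} already in.
A6 = A5; e.g. 1 (Keeper) can still go to 9. Fixed point.
Runner's winning region = {2, 3, 4, 5, 6, 7, 8, 10}.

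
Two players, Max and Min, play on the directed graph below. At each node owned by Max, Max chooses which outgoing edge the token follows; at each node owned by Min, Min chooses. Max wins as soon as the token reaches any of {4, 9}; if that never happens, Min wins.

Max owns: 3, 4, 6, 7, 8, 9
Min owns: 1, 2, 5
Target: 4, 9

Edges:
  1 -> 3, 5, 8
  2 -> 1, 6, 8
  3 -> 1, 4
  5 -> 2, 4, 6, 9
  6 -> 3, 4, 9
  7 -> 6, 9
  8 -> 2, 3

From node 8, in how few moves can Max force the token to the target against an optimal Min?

2

A0 = {4, 9}
A1: add {3, 6, 7} — 3 (Max) has 3→4; 6 (Max) has 6→4; 7 (Max) has 7→9.
A2: add {8} — 8 (Max) has 8→3.
A3 = A2; e.g. 1 (Min) can still go to 5. Fixed point.
8 enters the attractor at level 2, so Max can force the target in 2 moves from there.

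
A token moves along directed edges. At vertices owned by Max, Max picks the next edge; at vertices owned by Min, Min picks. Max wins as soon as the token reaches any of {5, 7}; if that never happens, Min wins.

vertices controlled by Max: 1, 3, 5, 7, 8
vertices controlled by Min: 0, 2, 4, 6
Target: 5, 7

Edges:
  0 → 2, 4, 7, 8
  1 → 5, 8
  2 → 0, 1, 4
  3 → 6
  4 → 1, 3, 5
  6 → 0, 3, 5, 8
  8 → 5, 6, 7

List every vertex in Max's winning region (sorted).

1, 5, 7, 8

A0 = {5, 7}
A1: add {1, 8} — 1 (Max) has 1→5; 8 (Max) has 8→5.
A2 = A1; e.g. 0 (Min) can still go to 2. Fixed point.
Max's winning region = {1, 5, 7, 8}.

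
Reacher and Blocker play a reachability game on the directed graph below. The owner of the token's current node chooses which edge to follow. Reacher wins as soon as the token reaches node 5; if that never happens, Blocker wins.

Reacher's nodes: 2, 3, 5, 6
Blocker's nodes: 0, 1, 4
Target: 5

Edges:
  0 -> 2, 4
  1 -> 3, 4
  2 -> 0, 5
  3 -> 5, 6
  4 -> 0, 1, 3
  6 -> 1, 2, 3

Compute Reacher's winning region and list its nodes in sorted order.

A0 = {5}
A1: add {2, 3} — 2 (Reacher) has 2→5; 3 (Reacher) has 3→5.
A2: add {6} — 6 (Reacher) has 6→2.
A3 = A2; e.g. 0 (Blocker) can still go to 4. Fixed point.
Reacher's winning region = {2, 3, 5, 6}.

2, 3, 5, 6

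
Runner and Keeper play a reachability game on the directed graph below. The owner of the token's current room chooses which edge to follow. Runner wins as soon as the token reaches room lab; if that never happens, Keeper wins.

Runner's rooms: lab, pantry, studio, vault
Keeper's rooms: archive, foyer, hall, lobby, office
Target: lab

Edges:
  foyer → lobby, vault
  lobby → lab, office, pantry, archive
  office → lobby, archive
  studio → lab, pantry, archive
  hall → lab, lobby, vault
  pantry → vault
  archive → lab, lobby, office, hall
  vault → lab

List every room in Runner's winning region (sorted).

lab, pantry, studio, vault

A0 = {lab}
A1: add {studio, vault} — studio (Runner) has studio→lab; vault (Runner) has vault→lab.
A2: add {pantry} — pantry (Runner) has pantry→vault.
A3 = A2; e.g. foyer (Keeper) can still go to lobby. Fixed point.
Runner's winning region = {lab, pantry, studio, vault}.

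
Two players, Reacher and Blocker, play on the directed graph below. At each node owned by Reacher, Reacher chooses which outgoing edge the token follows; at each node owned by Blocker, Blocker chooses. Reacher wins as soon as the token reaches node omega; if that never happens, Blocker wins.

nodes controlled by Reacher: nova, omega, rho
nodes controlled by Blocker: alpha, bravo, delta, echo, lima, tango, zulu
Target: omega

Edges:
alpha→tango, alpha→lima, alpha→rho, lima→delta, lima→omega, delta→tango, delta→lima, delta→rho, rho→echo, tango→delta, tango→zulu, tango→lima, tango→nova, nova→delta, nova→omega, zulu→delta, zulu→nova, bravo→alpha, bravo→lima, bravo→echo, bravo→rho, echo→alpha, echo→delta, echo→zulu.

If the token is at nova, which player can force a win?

Reacher

A0 = {omega}
A1: add {nova} — nova (Reacher) has nova→omega.
A2 = A1; e.g. alpha (Blocker) can still go to tango. Fixed point.
nova ∈ A1, so Reacher can force the target.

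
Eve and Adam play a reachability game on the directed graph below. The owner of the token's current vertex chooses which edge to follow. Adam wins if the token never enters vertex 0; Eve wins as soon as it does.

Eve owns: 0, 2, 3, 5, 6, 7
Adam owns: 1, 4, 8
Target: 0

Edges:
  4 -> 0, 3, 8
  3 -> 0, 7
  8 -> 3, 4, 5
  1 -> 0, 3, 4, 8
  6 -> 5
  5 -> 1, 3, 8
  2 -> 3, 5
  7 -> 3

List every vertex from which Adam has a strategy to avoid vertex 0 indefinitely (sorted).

A0 = {0}
A1: add {3} — 3 (Eve) has 3→0.
A2: add {2, 5, 7} — 2 (Eve) has 2→3; 5 (Eve) has 5→3; 7 (Eve) has 7→3.
A3: add {6} — 6 (Eve) has 6→5.
A4 = A3; e.g. 1 (Adam) can still go to 4. Fixed point.
Eve's attractor = {0, 2, 3, 5, 6, 7}; Adam avoids the target exactly from the complement.

1, 4, 8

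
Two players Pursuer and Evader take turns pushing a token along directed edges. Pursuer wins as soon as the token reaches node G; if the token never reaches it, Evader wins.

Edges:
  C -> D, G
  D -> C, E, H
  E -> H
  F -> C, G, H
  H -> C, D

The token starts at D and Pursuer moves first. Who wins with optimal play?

Track states (vertex, player-to-move).
A0 = {(G,Pursuer), (G,Evader)}
A1: add {(C,Pursuer), (F,Pursuer)}.
A2 = A1; e.g. (C,Evader) stays out. (D,Pursuer) never enters ⇒ Evader avoids the target.

Evader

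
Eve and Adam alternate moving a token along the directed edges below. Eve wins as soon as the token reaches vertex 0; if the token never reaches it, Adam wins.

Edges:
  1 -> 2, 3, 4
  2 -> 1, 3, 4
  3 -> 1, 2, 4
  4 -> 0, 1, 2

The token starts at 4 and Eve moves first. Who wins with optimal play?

Track states (vertex, player-to-move).
A0 = {(0,Eve), (0,Adam)}
A1: add {(4,Eve)}.
(4,Eve) ∈ A1 ⇒ Eve forces the target.

Eve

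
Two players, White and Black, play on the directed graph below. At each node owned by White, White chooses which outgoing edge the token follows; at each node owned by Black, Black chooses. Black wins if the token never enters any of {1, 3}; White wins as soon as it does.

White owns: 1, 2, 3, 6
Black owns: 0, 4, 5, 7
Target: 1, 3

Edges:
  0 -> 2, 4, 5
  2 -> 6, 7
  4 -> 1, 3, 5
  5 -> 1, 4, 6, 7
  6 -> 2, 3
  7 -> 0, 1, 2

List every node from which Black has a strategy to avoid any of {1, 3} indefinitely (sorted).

A0 = {1, 3}
A1: add {6} — 6 (White) has 6→3.
A2: add {2} — 2 (White) has 2→6.
A3 = A2; e.g. 0 (Black) can still go to 4. Fixed point.
White's attractor = {1, 2, 3, 6}; Black avoids the target exactly from the complement.

0, 4, 5, 7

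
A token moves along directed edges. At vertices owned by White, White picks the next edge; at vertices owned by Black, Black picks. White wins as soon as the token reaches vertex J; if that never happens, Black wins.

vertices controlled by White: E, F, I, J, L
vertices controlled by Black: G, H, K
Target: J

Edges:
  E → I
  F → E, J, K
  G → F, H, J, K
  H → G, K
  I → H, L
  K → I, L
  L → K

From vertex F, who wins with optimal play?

A0 = {J}
A1: add {F} — F (White) has F→J.
A2 = A1; e.g. E (White) has no edge into A1. Fixed point.
F ∈ A1, so White can force the target.

White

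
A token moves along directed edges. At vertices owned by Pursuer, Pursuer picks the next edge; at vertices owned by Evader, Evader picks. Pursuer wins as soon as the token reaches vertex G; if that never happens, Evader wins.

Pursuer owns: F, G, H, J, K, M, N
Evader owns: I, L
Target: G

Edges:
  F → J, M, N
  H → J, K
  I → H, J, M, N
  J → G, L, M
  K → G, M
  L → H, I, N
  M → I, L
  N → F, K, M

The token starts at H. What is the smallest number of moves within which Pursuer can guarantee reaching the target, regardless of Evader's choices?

A0 = {G}
A1: add {J, K} — J (Pursuer) has J→G; K (Pursuer) has K→G.
A2: add {F, H, N} — F (Pursuer) has F→J; H (Pursuer) has H→J; N (Pursuer) has N→K.
A3 = A2; e.g. I (Evader) can still go to M. Fixed point.
H enters the attractor at level 2, so Pursuer can force the target in 2 moves from there.

2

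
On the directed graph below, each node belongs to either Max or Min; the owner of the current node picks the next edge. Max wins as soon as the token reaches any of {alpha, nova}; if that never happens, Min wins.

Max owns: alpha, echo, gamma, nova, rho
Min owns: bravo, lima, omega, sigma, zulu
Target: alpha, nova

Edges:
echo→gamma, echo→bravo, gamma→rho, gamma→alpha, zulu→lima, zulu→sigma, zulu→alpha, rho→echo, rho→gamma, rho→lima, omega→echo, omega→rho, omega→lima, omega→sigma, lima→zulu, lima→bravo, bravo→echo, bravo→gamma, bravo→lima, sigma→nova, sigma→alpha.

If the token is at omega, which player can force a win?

Min

A0 = {alpha, nova}
A1: add {gamma, sigma} — gamma (Max) has gamma→alpha; sigma (Min): all of {nova, alpha} already in.
A2: add {echo, rho} — echo (Max) has echo→gamma; rho (Max) has rho→gamma.
A3 = A2; e.g. zulu (Min) can still go to lima. Fixed point.
omega never enters the attractor, so Min can avoid the target forever.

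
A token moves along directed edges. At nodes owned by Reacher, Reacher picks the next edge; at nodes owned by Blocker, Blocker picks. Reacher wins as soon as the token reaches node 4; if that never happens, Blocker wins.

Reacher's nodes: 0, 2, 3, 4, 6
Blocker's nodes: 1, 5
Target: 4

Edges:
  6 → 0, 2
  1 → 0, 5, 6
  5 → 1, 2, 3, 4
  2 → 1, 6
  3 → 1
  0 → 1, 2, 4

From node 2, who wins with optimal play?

A0 = {4}
A1: add {0} — 0 (Reacher) has 0→4.
A2: add {6} — 6 (Reacher) has 6→0.
A3: add {2} — 2 (Reacher) has 2→6.
A4 = A3; e.g. 1 (Blocker) can still go to 5. Fixed point.
2 ∈ A3, so Reacher can force the target.

Reacher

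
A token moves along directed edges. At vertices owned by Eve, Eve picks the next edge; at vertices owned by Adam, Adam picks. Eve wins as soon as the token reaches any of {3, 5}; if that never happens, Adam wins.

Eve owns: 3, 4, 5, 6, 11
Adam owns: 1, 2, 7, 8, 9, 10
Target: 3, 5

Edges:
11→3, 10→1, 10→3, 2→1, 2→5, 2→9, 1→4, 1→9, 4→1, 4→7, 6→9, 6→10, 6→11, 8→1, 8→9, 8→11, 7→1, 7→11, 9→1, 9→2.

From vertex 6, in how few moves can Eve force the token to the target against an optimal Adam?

A0 = {3, 5}
A1: add {11} — 11 (Eve) has 11→3.
A2: add {6} — 6 (Eve) has 6→11.
A3 = A2; e.g. 1 (Adam) can still go to 4. Fixed point.
6 enters the attractor at level 2, so Eve can force the target in 2 moves from there.

2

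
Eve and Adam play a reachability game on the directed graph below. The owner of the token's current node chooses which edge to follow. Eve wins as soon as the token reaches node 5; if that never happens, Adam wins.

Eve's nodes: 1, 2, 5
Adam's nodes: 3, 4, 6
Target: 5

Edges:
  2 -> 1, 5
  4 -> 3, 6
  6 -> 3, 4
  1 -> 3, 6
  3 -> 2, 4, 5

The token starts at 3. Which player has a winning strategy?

Adam

A0 = {5}
A1: add {2} — 2 (Eve) has 2→5.
A2 = A1; e.g. 1 (Eve) has no edge into A1. Fixed point.
3 never enters the attractor, so Adam can avoid the target forever.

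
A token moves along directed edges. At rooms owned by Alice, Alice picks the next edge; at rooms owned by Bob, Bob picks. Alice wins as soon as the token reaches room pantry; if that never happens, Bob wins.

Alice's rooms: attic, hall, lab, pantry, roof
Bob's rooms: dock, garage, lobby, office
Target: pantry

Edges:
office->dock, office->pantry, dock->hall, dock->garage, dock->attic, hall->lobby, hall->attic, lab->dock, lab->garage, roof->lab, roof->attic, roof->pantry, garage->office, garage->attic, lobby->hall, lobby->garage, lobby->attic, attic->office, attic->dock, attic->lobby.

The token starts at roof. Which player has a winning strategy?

Alice

A0 = {pantry}
A1: add {roof} — roof (Alice) has roof→pantry.
A2 = A1; e.g. office (Bob) can still go to dock. Fixed point.
roof ∈ A1, so Alice can force the target.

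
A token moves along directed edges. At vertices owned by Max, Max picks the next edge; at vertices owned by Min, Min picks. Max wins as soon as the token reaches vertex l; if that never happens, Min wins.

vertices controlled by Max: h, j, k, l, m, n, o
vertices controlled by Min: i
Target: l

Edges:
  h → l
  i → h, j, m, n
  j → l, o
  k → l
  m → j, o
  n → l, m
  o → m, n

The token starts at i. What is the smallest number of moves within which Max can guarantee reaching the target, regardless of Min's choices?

3

A0 = {l}
A1: add {h, j, k, n} — h (Max) has h→l; j (Max) has j→l; k (Max) has k→l; n (Max) has n→l.
A2: add {m, o} — m (Max) has m→j; o (Max) has o→n.
A3: add {i} — i (Min): all of {h, j, m, n} already in.
A3 = all vertices. Fixed point.
i enters the attractor at level 3, so Max can force the target in 3 moves from there.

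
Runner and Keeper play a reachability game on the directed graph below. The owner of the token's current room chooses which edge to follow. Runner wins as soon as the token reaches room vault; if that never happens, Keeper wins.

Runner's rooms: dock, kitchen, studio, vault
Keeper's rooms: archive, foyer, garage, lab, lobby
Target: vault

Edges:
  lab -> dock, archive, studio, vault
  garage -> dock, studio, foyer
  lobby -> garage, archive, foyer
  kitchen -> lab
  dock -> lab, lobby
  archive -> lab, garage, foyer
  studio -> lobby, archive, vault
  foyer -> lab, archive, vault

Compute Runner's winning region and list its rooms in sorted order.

studio, vault

A0 = {vault}
A1: add {studio} — studio (Runner) has studio→vault.
A2 = A1; e.g. lab (Keeper) can still go to dock. Fixed point.
Runner's winning region = {studio, vault}.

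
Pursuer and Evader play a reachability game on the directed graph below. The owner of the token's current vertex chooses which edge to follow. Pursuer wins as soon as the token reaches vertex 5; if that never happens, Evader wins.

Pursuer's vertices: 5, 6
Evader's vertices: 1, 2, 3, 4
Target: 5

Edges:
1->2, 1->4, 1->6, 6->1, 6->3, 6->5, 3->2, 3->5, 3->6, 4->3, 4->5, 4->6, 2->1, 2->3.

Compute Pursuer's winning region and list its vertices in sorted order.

5, 6

A0 = {5}
A1: add {6} — 6 (Pursuer) has 6→5.
A2 = A1; e.g. 1 (Evader) can still go to 2. Fixed point.
Pursuer's winning region = {5, 6}.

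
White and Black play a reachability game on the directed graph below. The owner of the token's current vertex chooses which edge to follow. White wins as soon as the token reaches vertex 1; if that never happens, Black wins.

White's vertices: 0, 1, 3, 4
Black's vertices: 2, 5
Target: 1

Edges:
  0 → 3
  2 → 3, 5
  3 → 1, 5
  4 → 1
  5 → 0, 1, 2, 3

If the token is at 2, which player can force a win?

Black

A0 = {1}
A1: add {3, 4} — 3 (White) has 3→1; 4 (White) has 4→1.
A2: add {0} — 0 (White) has 0→3.
A3 = A2; e.g. 2 (Black) can still go to 5. Fixed point.
2 never enters the attractor, so Black can avoid the target forever.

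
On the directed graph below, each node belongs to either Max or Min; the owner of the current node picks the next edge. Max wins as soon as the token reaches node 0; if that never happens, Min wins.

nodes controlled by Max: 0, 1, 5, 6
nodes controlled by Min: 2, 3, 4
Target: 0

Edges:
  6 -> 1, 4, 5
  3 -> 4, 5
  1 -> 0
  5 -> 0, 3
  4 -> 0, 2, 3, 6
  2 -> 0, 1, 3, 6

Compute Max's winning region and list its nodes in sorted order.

A0 = {0}
A1: add {1, 5} — 1 (Max) has 1→0; 5 (Max) has 5→0.
A2: add {6} — 6 (Max) has 6→1.
A3 = A2; e.g. 2 (Min) can still go to 3. Fixed point.
Max's winning region = {0, 1, 5, 6}.

0, 1, 5, 6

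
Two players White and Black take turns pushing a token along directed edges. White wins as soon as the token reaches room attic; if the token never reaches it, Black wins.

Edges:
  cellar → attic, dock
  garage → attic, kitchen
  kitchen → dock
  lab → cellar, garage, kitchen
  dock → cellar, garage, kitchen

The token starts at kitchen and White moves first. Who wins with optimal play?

Black

Track states (vertex, player-to-move).
A0 = {(attic,White), (attic,Black)}
A1: add {(cellar,White), (garage,White)}.
A2 = A1; e.g. (cellar,Black) stays out. (kitchen,White) never enters ⇒ Black avoids the target.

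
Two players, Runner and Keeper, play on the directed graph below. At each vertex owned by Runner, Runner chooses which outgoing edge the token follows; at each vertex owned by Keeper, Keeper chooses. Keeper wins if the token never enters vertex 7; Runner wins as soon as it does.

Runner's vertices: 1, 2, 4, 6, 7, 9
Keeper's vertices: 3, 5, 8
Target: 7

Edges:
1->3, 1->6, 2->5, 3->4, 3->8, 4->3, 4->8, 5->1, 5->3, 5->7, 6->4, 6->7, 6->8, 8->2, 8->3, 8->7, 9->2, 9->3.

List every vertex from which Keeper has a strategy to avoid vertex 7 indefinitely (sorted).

A0 = {7}
A1: add {6} — 6 (Runner) has 6→7.
A2: add {1} — 1 (Runner) has 1→6.
A3 = A2; e.g. 2 (Runner) has no edge into A2. Fixed point.
Runner's attractor = {1, 6, 7}; Keeper avoids the target exactly from the complement.

2, 3, 4, 5, 8, 9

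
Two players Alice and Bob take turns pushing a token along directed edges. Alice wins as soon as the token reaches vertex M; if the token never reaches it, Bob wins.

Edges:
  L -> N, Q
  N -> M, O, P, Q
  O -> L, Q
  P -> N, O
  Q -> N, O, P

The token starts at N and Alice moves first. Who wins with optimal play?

Track states (vertex, player-to-move).
A0 = {(M,Alice), (M,Bob)}
A1: add {(N,Alice)}.
(N,Alice) ∈ A1 ⇒ Alice forces the target.

Alice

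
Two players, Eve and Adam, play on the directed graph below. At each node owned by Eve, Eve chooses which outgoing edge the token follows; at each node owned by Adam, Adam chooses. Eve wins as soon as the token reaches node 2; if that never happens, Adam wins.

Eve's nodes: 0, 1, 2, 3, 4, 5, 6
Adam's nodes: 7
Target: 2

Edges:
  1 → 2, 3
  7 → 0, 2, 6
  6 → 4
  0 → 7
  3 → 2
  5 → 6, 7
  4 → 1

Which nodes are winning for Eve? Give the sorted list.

A0 = {2}
A1: add {1, 3} — 1 (Eve) has 1→2; 3 (Eve) has 3→2.
A2: add {4} — 4 (Eve) has 4→1.
A3: add {6} — 6 (Eve) has 6→4.
A4: add {5} — 5 (Eve) has 5→6.
A5 = A4; e.g. 0 (Eve) has no edge into A4. Fixed point.
Eve's winning region = {1, 2, 3, 4, 5, 6}.

1, 2, 3, 4, 5, 6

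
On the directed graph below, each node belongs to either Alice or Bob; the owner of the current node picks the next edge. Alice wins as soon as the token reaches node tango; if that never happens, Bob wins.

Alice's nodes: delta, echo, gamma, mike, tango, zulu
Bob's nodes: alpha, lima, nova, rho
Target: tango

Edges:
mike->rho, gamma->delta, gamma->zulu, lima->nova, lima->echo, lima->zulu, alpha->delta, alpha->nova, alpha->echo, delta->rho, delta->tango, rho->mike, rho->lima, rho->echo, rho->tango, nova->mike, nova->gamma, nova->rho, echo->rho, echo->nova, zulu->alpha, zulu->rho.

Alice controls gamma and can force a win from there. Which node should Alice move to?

A0 = {tango}
A1: add {delta} — delta (Alice) has delta→tango.
A2: add {gamma} — gamma (Alice) has gamma→delta.
A3 = A2; e.g. mike (Alice) has no edge into A2. Fixed point.
From gamma, successor delta is in the attractor (rank 1); the other successor zulu is not.

delta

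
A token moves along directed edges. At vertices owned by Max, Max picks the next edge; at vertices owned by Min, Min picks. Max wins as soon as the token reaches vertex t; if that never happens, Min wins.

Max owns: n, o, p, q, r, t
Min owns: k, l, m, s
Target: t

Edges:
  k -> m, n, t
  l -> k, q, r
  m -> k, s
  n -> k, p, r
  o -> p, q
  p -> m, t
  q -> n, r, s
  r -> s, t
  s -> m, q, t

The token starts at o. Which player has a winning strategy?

A0 = {t}
A1: add {p, r} — p (Max) has p→t; r (Max) has r→t.
A2: add {n, o, q} — n (Max) has n→p; o (Max) has o→p; q (Max) has q→r.
A3 = A2; e.g. k (Min) can still go to m. Fixed point.
o ∈ A2, so Max can force the target.

Max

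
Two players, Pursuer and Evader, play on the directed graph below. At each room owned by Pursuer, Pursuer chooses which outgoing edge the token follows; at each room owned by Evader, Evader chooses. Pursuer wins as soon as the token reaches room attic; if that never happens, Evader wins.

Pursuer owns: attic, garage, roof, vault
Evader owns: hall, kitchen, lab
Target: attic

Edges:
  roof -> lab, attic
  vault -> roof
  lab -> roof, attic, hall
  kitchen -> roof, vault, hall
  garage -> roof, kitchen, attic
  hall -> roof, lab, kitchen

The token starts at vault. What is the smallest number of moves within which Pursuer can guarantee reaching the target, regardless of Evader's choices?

A0 = {attic}
A1: add {garage, roof} — roof (Pursuer) has roof→attic; garage (Pursuer) has garage→attic.
A2: add {vault} — vault (Pursuer) has vault→roof.
A3 = A2; e.g. lab (Evader) can still go to hall. Fixed point.
vault enters the attractor at level 2, so Pursuer can force the target in 2 moves from there.

2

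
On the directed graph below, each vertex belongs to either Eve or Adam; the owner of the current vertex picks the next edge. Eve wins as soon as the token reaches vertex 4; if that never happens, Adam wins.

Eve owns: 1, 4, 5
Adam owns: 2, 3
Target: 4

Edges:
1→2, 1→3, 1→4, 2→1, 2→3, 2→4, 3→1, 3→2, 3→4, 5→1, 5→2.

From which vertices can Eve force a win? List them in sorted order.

1, 4, 5

A0 = {4}
A1: add {1} — 1 (Eve) has 1→4.
A2: add {5} — 5 (Eve) has 5→1.
A3 = A2; e.g. 2 (Adam) can still go to 3. Fixed point.
Eve's winning region = {1, 4, 5}.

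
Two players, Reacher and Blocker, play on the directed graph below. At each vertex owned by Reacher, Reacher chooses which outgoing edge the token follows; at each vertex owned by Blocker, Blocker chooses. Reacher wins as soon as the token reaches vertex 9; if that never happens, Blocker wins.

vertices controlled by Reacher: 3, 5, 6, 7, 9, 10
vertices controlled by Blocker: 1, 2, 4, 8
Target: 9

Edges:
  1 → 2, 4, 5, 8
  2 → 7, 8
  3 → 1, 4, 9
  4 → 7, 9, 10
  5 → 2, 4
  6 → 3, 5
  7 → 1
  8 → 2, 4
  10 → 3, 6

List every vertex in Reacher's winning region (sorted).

A0 = {9}
A1: add {3} — 3 (Reacher) has 3→9.
A2: add {6, 10} — 6 (Reacher) has 6→3; 10 (Reacher) has 10→3.
A3 = A2; e.g. 1 (Blocker) can still go to 2. Fixed point.
Reacher's winning region = {3, 6, 9, 10}.

3, 6, 9, 10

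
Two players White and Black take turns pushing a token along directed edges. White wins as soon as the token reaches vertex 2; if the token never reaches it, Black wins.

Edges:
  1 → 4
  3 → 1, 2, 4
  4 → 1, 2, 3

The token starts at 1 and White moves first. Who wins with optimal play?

Black

Track states (vertex, player-to-move).
A0 = {(2,White), (2,Black)}
A1: add {(3,White), (4,White)}.
A2: add {(1,Black)}.
A3 = A2; e.g. (1,White) stays out. (1,White) never enters ⇒ Black avoids the target.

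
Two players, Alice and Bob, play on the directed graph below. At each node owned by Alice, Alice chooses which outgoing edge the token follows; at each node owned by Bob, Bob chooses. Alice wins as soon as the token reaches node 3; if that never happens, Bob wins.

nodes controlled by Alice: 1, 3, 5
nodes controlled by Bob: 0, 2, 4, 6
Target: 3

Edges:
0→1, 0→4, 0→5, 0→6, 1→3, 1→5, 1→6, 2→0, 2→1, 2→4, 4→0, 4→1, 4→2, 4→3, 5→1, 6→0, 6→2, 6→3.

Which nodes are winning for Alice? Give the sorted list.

1, 3, 5

A0 = {3}
A1: add {1} — 1 (Alice) has 1→3.
A2: add {5} — 5 (Alice) has 5→1.
A3 = A2; e.g. 0 (Bob) can still go to 4. Fixed point.
Alice's winning region = {1, 3, 5}.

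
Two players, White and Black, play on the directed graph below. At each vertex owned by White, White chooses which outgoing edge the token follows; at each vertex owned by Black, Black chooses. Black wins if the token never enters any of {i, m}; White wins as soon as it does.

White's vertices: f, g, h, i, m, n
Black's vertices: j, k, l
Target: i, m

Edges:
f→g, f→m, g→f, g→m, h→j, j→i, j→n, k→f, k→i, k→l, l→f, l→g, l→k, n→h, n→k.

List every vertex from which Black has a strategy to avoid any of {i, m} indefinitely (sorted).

h, j, k, l, n

A0 = {i, m}
A1: add {f, g} — f (White) has f→m; g (White) has g→m.
A2 = A1; e.g. h (White) has no edge into A1. Fixed point.
White's attractor = {f, g, i, m}; Black avoids the target exactly from the complement.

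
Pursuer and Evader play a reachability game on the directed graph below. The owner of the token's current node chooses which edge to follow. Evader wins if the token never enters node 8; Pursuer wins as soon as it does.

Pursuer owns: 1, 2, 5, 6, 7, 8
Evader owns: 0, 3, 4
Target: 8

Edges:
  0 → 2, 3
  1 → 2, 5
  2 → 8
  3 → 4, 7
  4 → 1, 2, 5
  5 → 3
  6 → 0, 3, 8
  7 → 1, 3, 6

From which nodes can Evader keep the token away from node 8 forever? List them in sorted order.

0, 3, 4, 5

A0 = {8}
A1: add {2, 6} — 2 (Pursuer) has 2→8; 6 (Pursuer) has 6→8.
A2: add {1, 7} — 1 (Pursuer) has 1→2; 7 (Pursuer) has 7→6.
A3 = A2; e.g. 0 (Evader) can still go to 3. Fixed point.
Pursuer's attractor = {1, 2, 6, 7, 8}; Evader avoids the target exactly from the complement.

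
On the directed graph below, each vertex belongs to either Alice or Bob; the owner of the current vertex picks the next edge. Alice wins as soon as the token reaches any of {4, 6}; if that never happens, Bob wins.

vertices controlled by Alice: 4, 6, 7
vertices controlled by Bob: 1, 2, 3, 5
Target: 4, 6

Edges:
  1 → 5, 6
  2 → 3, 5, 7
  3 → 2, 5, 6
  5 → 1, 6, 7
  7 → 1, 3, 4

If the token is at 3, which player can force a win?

Bob

A0 = {4, 6}
A1: add {7} — 7 (Alice) has 7→4.
A2 = A1; e.g. 1 (Bob) can still go to 5. Fixed point.
3 never enters the attractor, so Bob can avoid the target forever.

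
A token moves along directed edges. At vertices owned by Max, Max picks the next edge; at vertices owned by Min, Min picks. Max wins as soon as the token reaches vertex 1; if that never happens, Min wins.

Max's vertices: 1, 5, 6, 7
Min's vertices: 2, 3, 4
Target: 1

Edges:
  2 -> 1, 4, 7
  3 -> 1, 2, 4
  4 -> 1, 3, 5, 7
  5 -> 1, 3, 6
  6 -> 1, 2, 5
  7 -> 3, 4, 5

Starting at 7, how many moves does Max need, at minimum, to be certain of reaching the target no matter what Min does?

2

A0 = {1}
A1: add {5, 6} — 5 (Max) has 5→1; 6 (Max) has 6→1.
A2: add {7} — 7 (Max) has 7→5.
A3 = A2; e.g. 2 (Min) can still go to 4. Fixed point.
7 enters the attractor at level 2, so Max can force the target in 2 moves from there.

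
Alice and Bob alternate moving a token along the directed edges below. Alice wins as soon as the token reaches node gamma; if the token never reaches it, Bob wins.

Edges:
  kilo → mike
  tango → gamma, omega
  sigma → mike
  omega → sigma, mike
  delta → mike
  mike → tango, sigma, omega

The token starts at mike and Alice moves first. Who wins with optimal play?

Track states (vertex, player-to-move).
A0 = {(gamma,Alice), (gamma,Bob)}
A1: add {(tango,Alice)}.
A2 = A1; e.g. (kilo,Alice) stays out. (mike,Alice) never enters ⇒ Bob avoids the target.

Bob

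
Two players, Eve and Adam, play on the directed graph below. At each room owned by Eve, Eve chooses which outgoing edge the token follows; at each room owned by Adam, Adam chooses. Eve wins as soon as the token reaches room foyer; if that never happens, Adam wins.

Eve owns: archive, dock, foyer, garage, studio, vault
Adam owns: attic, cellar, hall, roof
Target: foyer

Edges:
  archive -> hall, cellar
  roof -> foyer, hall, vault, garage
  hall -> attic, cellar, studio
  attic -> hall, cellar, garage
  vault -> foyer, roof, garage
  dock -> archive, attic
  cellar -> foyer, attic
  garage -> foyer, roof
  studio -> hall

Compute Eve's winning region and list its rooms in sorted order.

foyer, garage, vault

A0 = {foyer}
A1: add {garage, vault} — vault (Eve) has vault→foyer; garage (Eve) has garage→foyer.
A2 = A1; e.g. archive (Eve) has no edge into A1. Fixed point.
Eve's winning region = {foyer, garage, vault}.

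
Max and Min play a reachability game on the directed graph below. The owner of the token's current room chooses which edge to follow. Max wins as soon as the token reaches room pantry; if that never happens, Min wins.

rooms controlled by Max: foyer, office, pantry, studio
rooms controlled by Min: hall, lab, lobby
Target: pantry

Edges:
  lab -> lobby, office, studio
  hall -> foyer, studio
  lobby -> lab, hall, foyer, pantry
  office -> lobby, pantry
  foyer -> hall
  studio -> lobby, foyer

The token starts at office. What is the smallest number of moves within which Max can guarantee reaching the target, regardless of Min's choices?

1

A0 = {pantry}
A1: add {office} — office (Max) has office→pantry.
A2 = A1; e.g. lab (Min) can still go to lobby. Fixed point.
office enters the attractor at level 1, so Max can force the target in 1 move from there.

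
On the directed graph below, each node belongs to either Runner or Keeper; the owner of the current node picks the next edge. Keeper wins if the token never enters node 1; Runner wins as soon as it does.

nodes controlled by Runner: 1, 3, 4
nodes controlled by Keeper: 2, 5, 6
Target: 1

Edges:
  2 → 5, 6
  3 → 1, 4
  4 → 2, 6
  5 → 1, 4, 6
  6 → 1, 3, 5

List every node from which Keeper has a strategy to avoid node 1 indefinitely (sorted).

2, 4, 5, 6

A0 = {1}
A1: add {3} — 3 (Runner) has 3→1.
A2 = A1; e.g. 2 (Keeper) can still go to 5. Fixed point.
Runner's attractor = {1, 3}; Keeper avoids the target exactly from the complement.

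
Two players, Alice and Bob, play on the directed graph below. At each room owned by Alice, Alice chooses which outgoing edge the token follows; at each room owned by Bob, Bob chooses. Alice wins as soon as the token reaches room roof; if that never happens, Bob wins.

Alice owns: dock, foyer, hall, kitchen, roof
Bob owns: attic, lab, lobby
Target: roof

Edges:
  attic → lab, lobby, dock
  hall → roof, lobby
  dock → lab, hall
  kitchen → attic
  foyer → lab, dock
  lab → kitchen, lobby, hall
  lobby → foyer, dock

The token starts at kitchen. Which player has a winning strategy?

A0 = {roof}
A1: add {hall} — hall (Alice) has hall→roof.
A2: add {dock} — dock (Alice) has dock→hall.
A3: add {foyer} — foyer (Alice) has foyer→dock.
A4: add {lobby} — lobby (Bob): all of {foyer, dock} already in.
A5 = A4; e.g. kitchen (Alice) has no edge into A4. Fixed point.
kitchen never enters the attractor, so Bob can avoid the target forever.

Bob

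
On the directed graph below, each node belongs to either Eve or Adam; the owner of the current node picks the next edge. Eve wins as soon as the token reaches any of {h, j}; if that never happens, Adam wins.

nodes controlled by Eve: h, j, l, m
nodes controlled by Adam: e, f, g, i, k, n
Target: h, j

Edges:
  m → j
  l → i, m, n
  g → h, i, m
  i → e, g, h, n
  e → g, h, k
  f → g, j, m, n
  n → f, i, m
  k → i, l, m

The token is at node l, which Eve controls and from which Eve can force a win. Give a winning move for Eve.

m

A0 = {h, j}
A1: add {m} — m (Eve) has m→j.
A2: add {l} — l (Eve) has l→m.
A3 = A2; e.g. e (Adam) can still go to g. Fixed point.
From l, successor m is in the attractor (rank 1); the other successors i, n are not.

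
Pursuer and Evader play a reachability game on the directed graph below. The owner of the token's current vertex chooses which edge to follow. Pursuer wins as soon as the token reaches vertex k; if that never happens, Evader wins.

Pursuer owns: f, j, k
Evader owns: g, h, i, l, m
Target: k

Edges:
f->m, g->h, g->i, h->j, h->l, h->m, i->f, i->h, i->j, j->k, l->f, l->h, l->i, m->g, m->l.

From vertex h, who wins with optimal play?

Evader

A0 = {k}
A1: add {j} — j (Pursuer) has j→k.
A2 = A1; e.g. f (Pursuer) has no edge into A1. Fixed point.
h never enters the attractor, so Evader can avoid the target forever.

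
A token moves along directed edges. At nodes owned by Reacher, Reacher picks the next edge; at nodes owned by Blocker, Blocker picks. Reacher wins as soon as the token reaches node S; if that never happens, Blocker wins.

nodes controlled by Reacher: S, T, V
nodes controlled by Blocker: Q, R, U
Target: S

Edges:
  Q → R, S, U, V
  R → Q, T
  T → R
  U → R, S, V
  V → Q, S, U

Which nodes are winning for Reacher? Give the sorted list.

A0 = {S}
A1: add {V} — V (Reacher) has V→S.
A2 = A1; e.g. Q (Blocker) can still go to R. Fixed point.
Reacher's winning region = {S, V}.

S, V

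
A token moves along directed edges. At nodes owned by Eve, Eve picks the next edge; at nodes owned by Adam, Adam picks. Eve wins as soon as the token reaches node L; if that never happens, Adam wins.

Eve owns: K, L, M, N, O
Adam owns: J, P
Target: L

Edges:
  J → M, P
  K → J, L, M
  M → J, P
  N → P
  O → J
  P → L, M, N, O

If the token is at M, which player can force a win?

Adam

A0 = {L}
A1: add {K} — K (Eve) has K→L.
A2 = A1; e.g. J (Adam) can still go to M. Fixed point.
M never enters the attractor, so Adam can avoid the target forever.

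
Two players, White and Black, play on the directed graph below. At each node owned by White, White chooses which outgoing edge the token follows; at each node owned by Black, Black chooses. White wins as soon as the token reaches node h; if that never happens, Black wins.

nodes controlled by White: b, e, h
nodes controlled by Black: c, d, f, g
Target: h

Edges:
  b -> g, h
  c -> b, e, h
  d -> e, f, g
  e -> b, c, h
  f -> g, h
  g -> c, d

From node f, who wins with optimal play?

A0 = {h}
A1: add {b, e} — b (White) has b→h; e (White) has e→h.
A2: add {c} — c (Black): all of {b, e, h} already in.
A3 = A2; e.g. d (Black) can still go to f. Fixed point.
f never enters the attractor, so Black can avoid the target forever.

Black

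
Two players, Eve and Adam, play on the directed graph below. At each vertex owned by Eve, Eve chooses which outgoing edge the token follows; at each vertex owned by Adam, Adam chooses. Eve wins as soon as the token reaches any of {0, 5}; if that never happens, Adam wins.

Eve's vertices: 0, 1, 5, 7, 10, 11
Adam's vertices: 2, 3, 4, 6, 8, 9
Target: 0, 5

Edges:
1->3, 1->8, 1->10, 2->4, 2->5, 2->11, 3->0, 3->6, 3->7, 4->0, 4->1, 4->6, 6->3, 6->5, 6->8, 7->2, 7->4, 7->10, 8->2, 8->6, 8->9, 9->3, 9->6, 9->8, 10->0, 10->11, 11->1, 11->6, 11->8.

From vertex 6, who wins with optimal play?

Adam

A0 = {0, 5}
A1: add {10} — 10 (Eve) has 10→0.
A2: add {1, 7} — 1 (Eve) has 1→10; 7 (Eve) has 7→10.
A3: add {11} — 11 (Eve) has 11→1.
A4 = A3; e.g. 2 (Adam) can still go to 4. Fixed point.
6 never enters the attractor, so Adam can avoid the target forever.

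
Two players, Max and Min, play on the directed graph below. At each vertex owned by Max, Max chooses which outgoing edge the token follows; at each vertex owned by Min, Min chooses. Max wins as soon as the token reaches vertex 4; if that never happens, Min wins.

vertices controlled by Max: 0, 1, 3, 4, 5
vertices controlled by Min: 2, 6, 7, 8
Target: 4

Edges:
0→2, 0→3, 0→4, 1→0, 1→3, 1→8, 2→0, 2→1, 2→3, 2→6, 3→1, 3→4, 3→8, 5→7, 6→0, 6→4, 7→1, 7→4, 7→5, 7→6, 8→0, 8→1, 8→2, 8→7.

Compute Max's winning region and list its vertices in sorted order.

A0 = {4}
A1: add {0, 3} — 0 (Max) has 0→4; 3 (Max) has 3→4.
A2: add {1, 6} — 1 (Max) has 1→0; 6 (Min): all of {0, 4} already in.
A3: add {2} — 2 (Min): all of {0, 1, 3, 6} already in.
A4 = A3; e.g. 5 (Max) has no edge into A3. Fixed point.
Max's winning region = {0, 1, 2, 3, 4, 6}.

0, 1, 2, 3, 4, 6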